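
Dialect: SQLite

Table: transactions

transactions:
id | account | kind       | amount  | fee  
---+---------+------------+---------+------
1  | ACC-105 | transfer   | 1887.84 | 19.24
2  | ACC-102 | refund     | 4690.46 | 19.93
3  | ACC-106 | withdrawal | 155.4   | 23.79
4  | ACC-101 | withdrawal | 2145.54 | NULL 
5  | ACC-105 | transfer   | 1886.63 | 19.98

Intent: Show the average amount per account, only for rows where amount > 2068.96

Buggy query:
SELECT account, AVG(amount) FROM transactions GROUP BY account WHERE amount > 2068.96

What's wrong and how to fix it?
Bug: Row-level WHERE must come before GROUP BY in the clause order

Fix: Move the WHERE clause before GROUP BY

Corrected query:
SELECT account, AVG(amount) FROM transactions WHERE amount > 2068.96 GROUP BY account

Result:
account | AVG(amount)
--------+------------
ACC-101 | 2145.54    
ACC-102 | 4690.46    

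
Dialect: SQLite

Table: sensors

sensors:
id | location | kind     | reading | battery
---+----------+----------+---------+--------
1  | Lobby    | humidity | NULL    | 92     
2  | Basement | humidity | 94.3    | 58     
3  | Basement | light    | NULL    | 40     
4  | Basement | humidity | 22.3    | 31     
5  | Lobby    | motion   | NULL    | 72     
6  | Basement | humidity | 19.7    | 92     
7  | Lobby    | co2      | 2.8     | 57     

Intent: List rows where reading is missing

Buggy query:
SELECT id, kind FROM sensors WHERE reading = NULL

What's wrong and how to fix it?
Bug: '= NULL' is always unknown in SQL three-valued logic, so no rows match

Fix: Replace '= NULL' with 'IS NULL'

Corrected query:
SELECT id, kind FROM sensors WHERE reading IS NULL

Result:
id | kind    
---+---------
1  | humidity
3  | light   
5  | motion  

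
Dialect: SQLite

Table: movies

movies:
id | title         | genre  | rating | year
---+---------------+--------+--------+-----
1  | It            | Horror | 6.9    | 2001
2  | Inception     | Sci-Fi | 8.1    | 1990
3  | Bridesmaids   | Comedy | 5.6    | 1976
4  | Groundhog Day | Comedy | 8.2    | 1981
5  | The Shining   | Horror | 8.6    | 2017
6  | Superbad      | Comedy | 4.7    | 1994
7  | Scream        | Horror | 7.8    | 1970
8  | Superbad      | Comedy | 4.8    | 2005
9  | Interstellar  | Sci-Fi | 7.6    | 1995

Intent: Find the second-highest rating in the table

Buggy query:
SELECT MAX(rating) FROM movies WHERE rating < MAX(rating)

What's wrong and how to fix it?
Bug: The inner MAX is an aggregate inside WHERE, which is not allowed

Fix: Compute the overall MAX in a subquery, then take MAX of rows below it

Corrected query:
SELECT MAX(rating) FROM movies WHERE rating < (SELECT MAX(rating) FROM movies)

Result:
MAX(rating)
-----------
8.2        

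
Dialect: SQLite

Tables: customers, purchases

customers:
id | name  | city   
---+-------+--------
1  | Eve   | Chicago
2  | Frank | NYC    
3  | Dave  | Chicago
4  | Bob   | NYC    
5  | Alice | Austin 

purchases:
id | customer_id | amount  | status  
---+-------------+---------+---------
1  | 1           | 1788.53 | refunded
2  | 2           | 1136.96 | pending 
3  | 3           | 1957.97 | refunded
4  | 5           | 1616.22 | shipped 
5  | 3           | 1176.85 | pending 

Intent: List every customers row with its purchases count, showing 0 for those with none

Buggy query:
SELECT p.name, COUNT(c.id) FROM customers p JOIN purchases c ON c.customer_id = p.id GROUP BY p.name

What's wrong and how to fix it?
Bug: An inner join excludes parents with zero children

Fix: Switch to LEFT JOIN to retain unmatched parent rows

Corrected query:
SELECT p.name, COUNT(c.id) FROM customers p LEFT JOIN purchases c ON c.customer_id = p.id GROUP BY p.name

Result:
name  | COUNT(c.id)
------+------------
Alice | 1          
Bob   | 0          
Dave  | 2          
Eve   | 1          
Frank | 1          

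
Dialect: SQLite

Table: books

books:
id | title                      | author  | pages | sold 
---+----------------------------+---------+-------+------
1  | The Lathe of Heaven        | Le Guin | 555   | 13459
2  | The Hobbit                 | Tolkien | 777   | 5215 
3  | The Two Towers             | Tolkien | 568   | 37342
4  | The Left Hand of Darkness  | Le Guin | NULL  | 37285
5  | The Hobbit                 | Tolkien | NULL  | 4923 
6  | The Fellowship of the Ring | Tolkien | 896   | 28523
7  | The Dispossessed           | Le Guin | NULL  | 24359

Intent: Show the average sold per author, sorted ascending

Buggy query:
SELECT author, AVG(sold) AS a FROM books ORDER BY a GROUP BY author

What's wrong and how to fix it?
Bug: GROUP BY must precede ORDER BY

Fix: Move ORDER BY to the end, after GROUP BY

Corrected query:
SELECT author, AVG(sold) AS a FROM books GROUP BY author ORDER BY a

Result:
author  | a           
--------+-------------
Tolkien | 19000.75    
Le Guin | 25034.333333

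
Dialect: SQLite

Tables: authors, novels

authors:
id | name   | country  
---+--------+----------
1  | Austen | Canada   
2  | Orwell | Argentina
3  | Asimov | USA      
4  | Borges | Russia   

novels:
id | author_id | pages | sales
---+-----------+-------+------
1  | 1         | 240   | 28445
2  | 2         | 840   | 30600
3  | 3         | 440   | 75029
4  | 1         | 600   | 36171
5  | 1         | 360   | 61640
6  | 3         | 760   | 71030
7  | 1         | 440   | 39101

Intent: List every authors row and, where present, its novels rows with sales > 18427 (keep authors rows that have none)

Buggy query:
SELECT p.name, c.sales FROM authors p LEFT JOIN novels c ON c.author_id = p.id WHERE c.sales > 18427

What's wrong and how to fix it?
Bug: A WHERE condition on the right-hand table after LEFT JOIN drops unmatched parents

Fix: Move the right-table condition into the ON clause so unmatched parents are kept

Corrected query:
SELECT p.name, c.sales FROM authors p LEFT JOIN novels c ON c.author_id = p.id AND c.sales > 18427

Result:
name   | sales
-------+------
Austen | 28445
Austen | 36171
Austen | 39101
Austen | 61640
Orwell | 30600
Asimov | 71030
Asimov | 75029
Borges | NULL 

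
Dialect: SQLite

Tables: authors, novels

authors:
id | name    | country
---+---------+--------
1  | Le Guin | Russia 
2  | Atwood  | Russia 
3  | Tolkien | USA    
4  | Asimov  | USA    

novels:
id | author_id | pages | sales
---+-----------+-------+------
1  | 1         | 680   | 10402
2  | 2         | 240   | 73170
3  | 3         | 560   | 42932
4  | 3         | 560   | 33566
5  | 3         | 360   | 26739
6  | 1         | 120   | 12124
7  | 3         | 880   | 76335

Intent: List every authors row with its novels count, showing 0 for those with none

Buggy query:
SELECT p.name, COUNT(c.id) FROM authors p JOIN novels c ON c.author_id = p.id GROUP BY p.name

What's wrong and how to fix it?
Bug: An inner join excludes parents with zero children

Fix: Switch to LEFT JOIN to retain unmatched parent rows

Corrected query:
SELECT p.name, COUNT(c.id) FROM authors p LEFT JOIN novels c ON c.author_id = p.id GROUP BY p.name

Result:
name    | COUNT(c.id)
--------+------------
Asimov  | 0          
Atwood  | 1          
Le Guin | 2          
Tolkien | 4          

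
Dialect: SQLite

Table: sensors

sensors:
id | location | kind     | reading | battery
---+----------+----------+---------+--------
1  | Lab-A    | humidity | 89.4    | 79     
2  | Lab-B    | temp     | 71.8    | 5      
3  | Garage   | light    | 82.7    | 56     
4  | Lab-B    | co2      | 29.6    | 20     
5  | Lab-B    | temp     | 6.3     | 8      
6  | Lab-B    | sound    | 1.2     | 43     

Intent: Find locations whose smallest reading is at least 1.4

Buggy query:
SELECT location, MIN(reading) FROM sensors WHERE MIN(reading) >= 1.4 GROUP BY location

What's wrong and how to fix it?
Bug: Aggregates like MIN are computed per group after WHERE runs

Fix: Use HAVING for the per-group MIN condition

Corrected query:
SELECT location, MIN(reading) FROM sensors GROUP BY location HAVING MIN(reading) >= 1.4

Result:
location | MIN(reading)
---------+-------------
Garage   | 82.7        
Lab-A    | 89.4        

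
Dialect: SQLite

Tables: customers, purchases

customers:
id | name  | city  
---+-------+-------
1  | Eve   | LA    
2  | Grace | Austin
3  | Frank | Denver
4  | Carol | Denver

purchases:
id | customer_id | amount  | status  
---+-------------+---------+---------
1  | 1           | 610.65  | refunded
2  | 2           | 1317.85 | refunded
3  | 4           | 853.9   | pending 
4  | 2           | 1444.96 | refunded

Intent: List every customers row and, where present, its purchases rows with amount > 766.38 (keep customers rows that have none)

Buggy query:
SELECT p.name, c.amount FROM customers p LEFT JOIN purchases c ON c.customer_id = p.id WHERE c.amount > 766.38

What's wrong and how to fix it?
Bug: A WHERE condition on the right-hand table after LEFT JOIN drops unmatched parents

Fix: Put 'c.amount > 766.38' in the JOIN's ON clause instead of WHERE

Corrected query:
SELECT p.name, c.amount FROM customers p LEFT JOIN purchases c ON c.customer_id = p.id AND c.amount > 766.38

Result:
name  | amount 
------+--------
Eve   | NULL   
Grace | 1317.85
Grace | 1444.96
Frank | NULL   
Carol | 853.9  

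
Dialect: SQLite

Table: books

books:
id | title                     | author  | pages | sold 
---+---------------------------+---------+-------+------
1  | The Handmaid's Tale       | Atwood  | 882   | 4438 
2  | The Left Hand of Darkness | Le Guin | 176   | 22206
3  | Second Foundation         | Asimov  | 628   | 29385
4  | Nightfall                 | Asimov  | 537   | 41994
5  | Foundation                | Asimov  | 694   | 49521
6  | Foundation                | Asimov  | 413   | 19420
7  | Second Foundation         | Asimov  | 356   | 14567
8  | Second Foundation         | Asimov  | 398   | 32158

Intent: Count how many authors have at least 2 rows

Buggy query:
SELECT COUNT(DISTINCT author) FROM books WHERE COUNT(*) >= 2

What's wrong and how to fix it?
Bug: COUNT(*) cannot appear in WHERE; the per-group count doesn't exist yet

Fix: Use a subquery that GROUPs and filters with HAVING, then count its rows

Corrected query:
SELECT COUNT(*) FROM (SELECT author FROM books GROUP BY author HAVING COUNT(*) >= 2)

Result:
COUNT(*)
--------
1       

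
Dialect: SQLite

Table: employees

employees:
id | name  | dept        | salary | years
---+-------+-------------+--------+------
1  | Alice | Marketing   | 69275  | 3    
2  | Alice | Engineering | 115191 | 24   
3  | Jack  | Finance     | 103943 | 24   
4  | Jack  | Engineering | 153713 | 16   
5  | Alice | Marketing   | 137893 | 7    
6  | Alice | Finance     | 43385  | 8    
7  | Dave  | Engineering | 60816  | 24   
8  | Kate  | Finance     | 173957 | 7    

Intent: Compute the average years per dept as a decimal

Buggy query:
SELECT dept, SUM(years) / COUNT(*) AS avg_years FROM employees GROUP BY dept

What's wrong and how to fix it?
Bug: SUM(years) and COUNT(*) are both integers; the division truncates the fractional part

Fix: Cast one side to REAL so the division keeps the fractional part

Corrected query:
SELECT dept, SUM(years) * 1.0 / COUNT(*) AS avg_years FROM employees GROUP BY dept

Result:
dept        | avg_years
------------+----------
Engineering | 21.333333
Finance     | 13       
Marketing   | 5        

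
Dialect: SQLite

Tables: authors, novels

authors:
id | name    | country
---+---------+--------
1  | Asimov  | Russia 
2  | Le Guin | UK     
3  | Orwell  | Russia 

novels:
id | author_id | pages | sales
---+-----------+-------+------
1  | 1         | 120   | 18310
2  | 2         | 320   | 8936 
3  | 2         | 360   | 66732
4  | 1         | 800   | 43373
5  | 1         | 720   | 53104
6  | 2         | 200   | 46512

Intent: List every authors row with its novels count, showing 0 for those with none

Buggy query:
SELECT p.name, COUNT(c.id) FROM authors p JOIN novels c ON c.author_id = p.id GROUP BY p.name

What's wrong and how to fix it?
Bug: An inner join excludes parents with zero children

Fix: Use LEFT JOIN so parents without children still appear (COUNT(c.id) gives 0)

Corrected query:
SELECT p.name, COUNT(c.id) FROM authors p LEFT JOIN novels c ON c.author_id = p.id GROUP BY p.name

Result:
name    | COUNT(c.id)
--------+------------
Asimov  | 3          
Le Guin | 3          
Orwell  | 0          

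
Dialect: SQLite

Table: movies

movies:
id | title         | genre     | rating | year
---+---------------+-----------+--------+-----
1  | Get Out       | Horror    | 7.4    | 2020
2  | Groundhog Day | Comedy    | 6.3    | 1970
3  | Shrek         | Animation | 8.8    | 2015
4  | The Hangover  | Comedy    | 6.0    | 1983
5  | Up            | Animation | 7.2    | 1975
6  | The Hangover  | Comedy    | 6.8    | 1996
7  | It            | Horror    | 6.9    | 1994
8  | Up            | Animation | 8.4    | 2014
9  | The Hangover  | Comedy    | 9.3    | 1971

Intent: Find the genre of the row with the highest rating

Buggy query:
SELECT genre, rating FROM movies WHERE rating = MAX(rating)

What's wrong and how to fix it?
Bug: MAX(rating) is an aggregate and cannot be used directly in WHERE

Fix: Use a subquery: WHERE rating = (SELECT MAX(rating) FROM movies)

Corrected query:
SELECT genre, rating FROM movies WHERE rating = (SELECT MAX(rating) FROM movies)

Result:
genre  | rating
-------+-------
Comedy | 9.3   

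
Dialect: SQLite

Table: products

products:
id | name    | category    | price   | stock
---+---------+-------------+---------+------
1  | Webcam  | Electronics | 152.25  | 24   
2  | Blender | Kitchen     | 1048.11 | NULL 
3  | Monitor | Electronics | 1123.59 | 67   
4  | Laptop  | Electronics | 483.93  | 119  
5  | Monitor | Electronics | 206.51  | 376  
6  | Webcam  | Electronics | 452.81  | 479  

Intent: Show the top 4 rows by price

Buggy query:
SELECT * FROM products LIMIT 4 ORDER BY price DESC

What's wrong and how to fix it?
Bug: LIMIT must come after ORDER BY

Fix: Swap the clauses: ORDER BY first, then LIMIT

Corrected query:
SELECT * FROM products ORDER BY price DESC LIMIT 4

Result:
id | name    | category    | price   | stock
---+---------+-------------+---------+------
3  | Monitor | Electronics | 1123.59 | 67   
2  | Blender | Kitchen     | 1048.11 | NULL 
4  | Laptop  | Electronics | 483.93  | 119  
6  | Webcam  | Electronics | 452.81  | 479  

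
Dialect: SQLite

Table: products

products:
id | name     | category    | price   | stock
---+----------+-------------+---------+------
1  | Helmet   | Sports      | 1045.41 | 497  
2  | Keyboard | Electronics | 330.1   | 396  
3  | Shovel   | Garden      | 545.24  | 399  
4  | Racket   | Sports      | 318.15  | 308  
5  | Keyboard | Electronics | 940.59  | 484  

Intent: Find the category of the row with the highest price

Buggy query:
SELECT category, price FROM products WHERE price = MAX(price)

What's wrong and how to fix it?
Bug: WHERE is evaluated per row; an aggregate over the whole table isn't defined there

Fix: Use a subquery: WHERE price = (SELECT MAX(price) FROM products)

Corrected query:
SELECT category, price FROM products WHERE price = (SELECT MAX(price) FROM products)

Result:
category | price  
---------+--------
Sports   | 1045.41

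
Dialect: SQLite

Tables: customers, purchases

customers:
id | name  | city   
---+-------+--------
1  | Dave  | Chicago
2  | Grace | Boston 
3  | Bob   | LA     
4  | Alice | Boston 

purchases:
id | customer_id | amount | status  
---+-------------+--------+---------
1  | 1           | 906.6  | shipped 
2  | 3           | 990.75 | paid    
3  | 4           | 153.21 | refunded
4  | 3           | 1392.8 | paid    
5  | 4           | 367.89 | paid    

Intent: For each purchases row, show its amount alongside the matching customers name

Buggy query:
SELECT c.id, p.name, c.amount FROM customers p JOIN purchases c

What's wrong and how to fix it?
Bug: Missing join condition: each purchases row is matched to all customers rows instead of just its own

Fix: Specify the join condition linking the foreign key to the parent id

Corrected query:
SELECT c.id, p.name, c.amount FROM customers p JOIN purchases c ON c.customer_id = p.id

Result:
id | name  | amount
---+-------+-------
1  | Dave  | 906.6 
2  | Bob   | 990.75
3  | Alice | 153.21
4  | Bob   | 1392.8
5  | Alice | 367.89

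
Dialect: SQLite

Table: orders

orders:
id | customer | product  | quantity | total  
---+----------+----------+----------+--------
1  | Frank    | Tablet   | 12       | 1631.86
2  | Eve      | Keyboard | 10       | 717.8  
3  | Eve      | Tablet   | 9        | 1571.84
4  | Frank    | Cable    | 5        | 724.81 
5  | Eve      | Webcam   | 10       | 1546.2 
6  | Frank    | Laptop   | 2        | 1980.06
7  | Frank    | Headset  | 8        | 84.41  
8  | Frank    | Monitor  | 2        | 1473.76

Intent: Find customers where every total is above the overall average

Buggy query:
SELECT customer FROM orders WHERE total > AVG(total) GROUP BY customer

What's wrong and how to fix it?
Bug: WHERE evaluates per row before aggregation, so AVG() is unavailable

Fix: Compute the overall average in a scalar subquery and compare each group's MIN against it in HAVING

Corrected query:
SELECT customer FROM orders GROUP BY customer HAVING MIN(total) > (SELECT AVG(total) FROM orders)

Result:
(no rows)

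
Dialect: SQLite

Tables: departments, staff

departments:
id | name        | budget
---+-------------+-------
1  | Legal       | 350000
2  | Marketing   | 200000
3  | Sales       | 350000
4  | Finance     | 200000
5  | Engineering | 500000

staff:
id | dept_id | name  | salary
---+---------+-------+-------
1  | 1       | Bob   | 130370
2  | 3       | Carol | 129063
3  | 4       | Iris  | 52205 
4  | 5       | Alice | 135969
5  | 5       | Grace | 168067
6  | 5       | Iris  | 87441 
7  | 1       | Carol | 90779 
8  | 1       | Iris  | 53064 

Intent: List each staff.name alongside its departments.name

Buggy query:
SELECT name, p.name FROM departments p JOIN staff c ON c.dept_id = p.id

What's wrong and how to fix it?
Bug: 'name' exists in both joined tables, so the database can't tell which one is meant

Fix: Prefix ambiguous columns with the table alias

Corrected query:
SELECT c.name, p.name FROM departments p JOIN staff c ON c.dept_id = p.id

Result:
name  | name       
------+------------
Bob   | Legal      
Carol | Sales      
Iris  | Finance    
Alice | Engineering
Grace | Engineering
Iris  | Engineering
Carol | Legal      
Iris  | Legal      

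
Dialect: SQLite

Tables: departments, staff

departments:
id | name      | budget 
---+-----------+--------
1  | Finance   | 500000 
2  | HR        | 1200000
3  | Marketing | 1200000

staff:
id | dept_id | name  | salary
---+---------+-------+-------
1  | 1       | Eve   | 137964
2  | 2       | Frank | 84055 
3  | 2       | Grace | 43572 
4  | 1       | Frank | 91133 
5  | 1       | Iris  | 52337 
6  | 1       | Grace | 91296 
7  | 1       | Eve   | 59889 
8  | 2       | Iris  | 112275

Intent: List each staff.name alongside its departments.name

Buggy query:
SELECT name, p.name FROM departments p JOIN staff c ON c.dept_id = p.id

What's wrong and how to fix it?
Bug: Both tables have a 'name' column; the unqualified reference is ambiguous

Fix: Prefix ambiguous columns with the table alias

Corrected query:
SELECT c.name, p.name FROM departments p JOIN staff c ON c.dept_id = p.id

Result:
name  | name   
------+--------
Eve   | Finance
Frank | HR     
Grace | HR     
Frank | Finance
Iris  | Finance
Grace | Finance
Eve   | Finance
Iris  | HR     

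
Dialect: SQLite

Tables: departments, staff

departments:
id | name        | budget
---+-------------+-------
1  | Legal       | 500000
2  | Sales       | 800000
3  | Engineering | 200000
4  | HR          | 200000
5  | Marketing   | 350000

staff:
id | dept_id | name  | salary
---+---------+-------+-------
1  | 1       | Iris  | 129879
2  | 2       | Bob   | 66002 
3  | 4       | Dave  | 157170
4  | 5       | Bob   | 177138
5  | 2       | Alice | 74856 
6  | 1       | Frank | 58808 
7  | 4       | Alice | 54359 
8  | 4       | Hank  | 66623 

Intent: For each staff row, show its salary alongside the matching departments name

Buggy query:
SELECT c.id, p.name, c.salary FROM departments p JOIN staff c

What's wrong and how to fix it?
Bug: Missing join condition: each staff row is matched to all departments rows instead of just its own

Fix: Specify the join condition linking the foreign key to the parent id

Corrected query:
SELECT c.id, p.name, c.salary FROM departments p JOIN staff c ON c.dept_id = p.id

Result:
id | name      | salary
---+-----------+-------
1  | Legal     | 129879
2  | Sales     | 66002 
3  | HR        | 157170
4  | Marketing | 177138
5  | Sales     | 74856 
6  | Legal     | 58808 
7  | HR        | 54359 
8  | HR        | 66623 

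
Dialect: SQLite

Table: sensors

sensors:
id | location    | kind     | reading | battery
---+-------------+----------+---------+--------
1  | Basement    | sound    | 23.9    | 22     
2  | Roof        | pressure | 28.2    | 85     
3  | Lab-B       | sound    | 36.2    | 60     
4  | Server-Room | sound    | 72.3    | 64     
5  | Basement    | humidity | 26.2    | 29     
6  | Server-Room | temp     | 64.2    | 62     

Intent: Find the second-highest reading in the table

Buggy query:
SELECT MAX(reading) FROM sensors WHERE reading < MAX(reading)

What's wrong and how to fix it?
Bug: The inner MAX is an aggregate inside WHERE, which is not allowed

Fix: Compute the overall MAX in a subquery, then take MAX of rows below it

Corrected query:
SELECT MAX(reading) FROM sensors WHERE reading < (SELECT MAX(reading) FROM sensors)

Result:
MAX(reading)
------------
64.2        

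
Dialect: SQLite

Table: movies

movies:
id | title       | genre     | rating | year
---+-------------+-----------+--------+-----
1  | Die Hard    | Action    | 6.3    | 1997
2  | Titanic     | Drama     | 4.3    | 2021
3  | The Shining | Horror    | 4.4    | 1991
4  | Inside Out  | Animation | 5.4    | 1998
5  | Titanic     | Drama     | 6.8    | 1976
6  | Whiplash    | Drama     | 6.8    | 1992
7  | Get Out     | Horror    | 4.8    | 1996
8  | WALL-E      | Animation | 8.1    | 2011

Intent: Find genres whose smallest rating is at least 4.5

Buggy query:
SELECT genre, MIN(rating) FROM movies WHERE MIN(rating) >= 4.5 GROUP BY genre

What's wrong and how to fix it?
Bug: MIN() in WHERE is a misuse of aggregate

Fix: Replace WHERE with HAVING after the GROUP BY

Corrected query:
SELECT genre, MIN(rating) FROM movies GROUP BY genre HAVING MIN(rating) >= 4.5

Result:
genre     | MIN(rating)
----------+------------
Action    | 6.3        
Animation | 5.4        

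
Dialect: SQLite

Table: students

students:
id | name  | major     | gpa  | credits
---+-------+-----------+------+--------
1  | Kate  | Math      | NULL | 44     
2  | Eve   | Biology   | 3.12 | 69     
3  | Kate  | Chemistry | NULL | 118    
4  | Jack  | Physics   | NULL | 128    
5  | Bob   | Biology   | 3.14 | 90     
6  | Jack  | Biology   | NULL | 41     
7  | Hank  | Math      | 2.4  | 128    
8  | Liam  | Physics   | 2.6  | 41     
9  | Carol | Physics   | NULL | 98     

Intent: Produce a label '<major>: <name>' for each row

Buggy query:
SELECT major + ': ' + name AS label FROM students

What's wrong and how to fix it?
Bug: SQLite uses || for string concatenation; + coerces text to numbers (yielding 0)

Fix: Use the || operator for string concatenation

Corrected query:
SELECT major || ': ' || name AS label FROM students

Result:
label          
---------------
Math: Kate     
Biology: Eve   
Chemistry: Kate
Physics: Jack  
Biology: Bob   
Biology: Jack  
Math: Hank     
Physics: Liam  
Physics: Carol 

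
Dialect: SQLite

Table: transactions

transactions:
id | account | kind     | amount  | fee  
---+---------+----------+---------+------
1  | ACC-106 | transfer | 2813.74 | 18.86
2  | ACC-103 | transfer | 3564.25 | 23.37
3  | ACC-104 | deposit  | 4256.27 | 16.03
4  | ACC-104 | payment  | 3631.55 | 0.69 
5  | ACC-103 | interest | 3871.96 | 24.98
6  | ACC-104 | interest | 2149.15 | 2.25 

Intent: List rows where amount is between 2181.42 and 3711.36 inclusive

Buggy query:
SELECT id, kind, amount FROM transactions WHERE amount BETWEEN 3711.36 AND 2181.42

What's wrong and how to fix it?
Bug: BETWEEN expects the lower bound first; with 3711.36 AND 2181.42 the range is empty

Fix: Write BETWEEN 2181.42 AND 3711.36

Corrected query:
SELECT id, kind, amount FROM transactions WHERE amount BETWEEN 2181.42 AND 3711.36

Result:
id | kind     | amount 
---+----------+--------
1  | transfer | 2813.74
2  | transfer | 3564.25
4  | payment  | 3631.55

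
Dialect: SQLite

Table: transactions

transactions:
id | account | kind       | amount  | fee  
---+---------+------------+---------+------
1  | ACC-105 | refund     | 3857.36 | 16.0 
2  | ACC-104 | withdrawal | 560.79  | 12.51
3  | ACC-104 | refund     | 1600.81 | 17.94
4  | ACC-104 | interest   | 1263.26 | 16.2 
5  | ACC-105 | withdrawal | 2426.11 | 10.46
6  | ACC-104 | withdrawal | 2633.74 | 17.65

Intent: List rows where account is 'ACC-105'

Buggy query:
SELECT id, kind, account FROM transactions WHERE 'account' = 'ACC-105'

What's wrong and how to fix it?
Bug: Single quotes denote string literals in SQL; the column name is being compared as a constant string

Fix: Remove the quotes around the column name (or use double quotes for an identifier)

Corrected query:
SELECT id, kind, account FROM transactions WHERE account = 'ACC-105'

Result:
id | kind       | account
---+------------+--------
1  | refund     | ACC-105
5  | withdrawal | ACC-105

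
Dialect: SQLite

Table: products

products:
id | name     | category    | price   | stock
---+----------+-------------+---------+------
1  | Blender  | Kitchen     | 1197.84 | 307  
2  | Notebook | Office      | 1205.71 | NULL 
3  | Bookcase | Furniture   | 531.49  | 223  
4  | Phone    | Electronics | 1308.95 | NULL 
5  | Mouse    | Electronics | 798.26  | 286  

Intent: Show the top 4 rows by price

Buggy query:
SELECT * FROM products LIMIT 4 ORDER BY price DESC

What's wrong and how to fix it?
Bug: ORDER BY cannot follow LIMIT; LIMIT is the final clause

Fix: Sort with ORDER BY, then apply LIMIT

Corrected query:
SELECT * FROM products ORDER BY price DESC LIMIT 4

Result:
id | name     | category    | price   | stock
---+----------+-------------+---------+------
4  | Phone    | Electronics | 1308.95 | NULL 
2  | Notebook | Office      | 1205.71 | NULL 
1  | Blender  | Kitchen     | 1197.84 | 307  
5  | Mouse    | Electronics | 798.26  | 286  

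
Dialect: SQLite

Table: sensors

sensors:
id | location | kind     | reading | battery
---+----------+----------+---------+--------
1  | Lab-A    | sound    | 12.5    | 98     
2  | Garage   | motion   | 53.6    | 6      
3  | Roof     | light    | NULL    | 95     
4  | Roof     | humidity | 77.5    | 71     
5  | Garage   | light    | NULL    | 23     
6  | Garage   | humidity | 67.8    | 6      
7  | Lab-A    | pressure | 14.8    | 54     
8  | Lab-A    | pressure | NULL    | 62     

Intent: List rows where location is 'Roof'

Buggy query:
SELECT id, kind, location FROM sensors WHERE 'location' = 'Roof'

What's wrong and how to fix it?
Bug: 'location' in single quotes is a string literal, not the column; the comparison is literal-vs-literal and never true

Fix: Reference the column as location without single quotes

Corrected query:
SELECT id, kind, location FROM sensors WHERE location = 'Roof'

Result:
id | kind     | location
---+----------+---------
3  | light    | Roof    
4  | humidity | Roof    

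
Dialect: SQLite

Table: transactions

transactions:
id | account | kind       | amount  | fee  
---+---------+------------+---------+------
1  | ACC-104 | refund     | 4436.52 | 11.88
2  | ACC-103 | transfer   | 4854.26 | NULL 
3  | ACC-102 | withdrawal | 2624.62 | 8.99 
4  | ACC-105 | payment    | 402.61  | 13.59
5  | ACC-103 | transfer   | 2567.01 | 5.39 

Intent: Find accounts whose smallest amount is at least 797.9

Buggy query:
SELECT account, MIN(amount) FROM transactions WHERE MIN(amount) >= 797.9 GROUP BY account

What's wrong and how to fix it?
Bug: Aggregates like MIN are computed per group after WHERE runs

Fix: Replace WHERE with HAVING after the GROUP BY

Corrected query:
SELECT account, MIN(amount) FROM transactions GROUP BY account HAVING MIN(amount) >= 797.9

Result:
account | MIN(amount)
--------+------------
ACC-102 | 2624.62    
ACC-103 | 2567.01    
ACC-104 | 4436.52    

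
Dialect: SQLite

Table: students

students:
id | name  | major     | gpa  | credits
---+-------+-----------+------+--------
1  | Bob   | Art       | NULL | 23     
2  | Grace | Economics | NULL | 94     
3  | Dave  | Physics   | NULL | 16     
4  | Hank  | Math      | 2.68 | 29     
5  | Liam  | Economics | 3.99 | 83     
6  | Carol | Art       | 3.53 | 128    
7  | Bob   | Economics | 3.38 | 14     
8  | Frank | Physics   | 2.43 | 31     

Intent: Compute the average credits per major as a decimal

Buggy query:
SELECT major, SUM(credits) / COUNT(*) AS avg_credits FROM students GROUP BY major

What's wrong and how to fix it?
Bug: Both operands are integers, so '/' performs integer division and truncates

Fix: Multiply by 1.0 (or CAST to REAL) to force floating-point division

Corrected query:
SELECT major, SUM(credits) * 1.0 / COUNT(*) AS avg_credits FROM students GROUP BY major

Result:
major     | avg_credits
----------+------------
Art       | 75.5       
Economics | 63.666667  
Math      | 29         
Physics   | 23.5       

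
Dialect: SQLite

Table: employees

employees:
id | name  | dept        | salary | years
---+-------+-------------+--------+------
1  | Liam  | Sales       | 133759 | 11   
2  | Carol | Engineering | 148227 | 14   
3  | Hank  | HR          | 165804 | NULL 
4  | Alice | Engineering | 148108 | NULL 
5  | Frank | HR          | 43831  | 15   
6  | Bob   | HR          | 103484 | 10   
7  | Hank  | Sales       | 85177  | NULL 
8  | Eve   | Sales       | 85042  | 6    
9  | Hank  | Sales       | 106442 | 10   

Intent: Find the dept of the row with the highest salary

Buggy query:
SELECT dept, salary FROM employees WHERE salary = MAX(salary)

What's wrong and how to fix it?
Bug: MAX(salary) is an aggregate and cannot be used directly in WHERE

Fix: Use a subquery: WHERE salary = (SELECT MAX(salary) FROM employees)

Corrected query:
SELECT dept, salary FROM employees WHERE salary = (SELECT MAX(salary) FROM employees)

Result:
dept | salary
-----+-------
HR   | 165804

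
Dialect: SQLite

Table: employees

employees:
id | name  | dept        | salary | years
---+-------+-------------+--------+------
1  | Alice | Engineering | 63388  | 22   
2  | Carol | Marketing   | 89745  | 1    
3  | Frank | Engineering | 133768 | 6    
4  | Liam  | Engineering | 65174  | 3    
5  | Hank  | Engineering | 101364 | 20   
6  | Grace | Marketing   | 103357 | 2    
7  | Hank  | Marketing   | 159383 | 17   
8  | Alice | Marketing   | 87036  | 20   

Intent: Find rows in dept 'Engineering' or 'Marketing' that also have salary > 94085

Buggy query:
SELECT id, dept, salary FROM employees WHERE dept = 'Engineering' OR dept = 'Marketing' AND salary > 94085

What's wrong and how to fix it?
Bug: AND binds tighter than OR, so this parses as dept = 'Engineering' OR (dept = 'Marketing' AND salary > 94085)

Fix: Group the OR with parentheses (or use IN), then AND the threshold

Corrected query:
SELECT id, dept, salary FROM employees WHERE (dept = 'Engineering' OR dept = 'Marketing') AND salary > 94085

Result:
id | dept        | salary
---+-------------+-------
3  | Engineering | 133768
5  | Engineering | 101364
6  | Marketing   | 103357
7  | Marketing   | 159383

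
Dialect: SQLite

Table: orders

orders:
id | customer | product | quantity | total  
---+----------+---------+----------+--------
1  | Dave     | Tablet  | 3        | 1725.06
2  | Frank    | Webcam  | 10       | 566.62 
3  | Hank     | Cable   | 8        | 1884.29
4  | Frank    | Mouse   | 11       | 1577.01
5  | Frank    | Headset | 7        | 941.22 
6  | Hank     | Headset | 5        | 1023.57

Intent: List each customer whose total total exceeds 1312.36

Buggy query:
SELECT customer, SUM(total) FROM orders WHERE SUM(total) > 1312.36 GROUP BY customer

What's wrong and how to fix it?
Bug: Aggregate functions cannot appear in a WHERE clause

Fix: Move the aggregate condition to a HAVING clause

Corrected query:
SELECT customer, SUM(total) FROM orders GROUP BY customer HAVING SUM(total) > 1312.36

Result:
customer | SUM(total)
---------+-----------
Dave     | 1725.06   
Frank    | 3084.85   
Hank     | 2907.86   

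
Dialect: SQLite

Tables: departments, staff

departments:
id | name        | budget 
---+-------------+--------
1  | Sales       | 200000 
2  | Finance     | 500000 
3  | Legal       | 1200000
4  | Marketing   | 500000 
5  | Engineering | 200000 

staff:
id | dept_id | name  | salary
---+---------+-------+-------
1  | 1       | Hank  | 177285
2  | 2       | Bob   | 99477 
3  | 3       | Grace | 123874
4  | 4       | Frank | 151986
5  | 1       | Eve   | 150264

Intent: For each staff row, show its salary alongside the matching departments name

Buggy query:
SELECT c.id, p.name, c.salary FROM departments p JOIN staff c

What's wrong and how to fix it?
Bug: JOIN with no ON clause produces a cartesian product; every staff row pairs with every departments row

Fix: Specify the join condition linking the foreign key to the parent id

Corrected query:
SELECT c.id, p.name, c.salary FROM departments p JOIN staff c ON c.dept_id = p.id

Result:
id | name      | salary
---+-----------+-------
1  | Sales     | 177285
2  | Finance   | 99477 
3  | Legal     | 123874
4  | Marketing | 151986
5  | Sales     | 150264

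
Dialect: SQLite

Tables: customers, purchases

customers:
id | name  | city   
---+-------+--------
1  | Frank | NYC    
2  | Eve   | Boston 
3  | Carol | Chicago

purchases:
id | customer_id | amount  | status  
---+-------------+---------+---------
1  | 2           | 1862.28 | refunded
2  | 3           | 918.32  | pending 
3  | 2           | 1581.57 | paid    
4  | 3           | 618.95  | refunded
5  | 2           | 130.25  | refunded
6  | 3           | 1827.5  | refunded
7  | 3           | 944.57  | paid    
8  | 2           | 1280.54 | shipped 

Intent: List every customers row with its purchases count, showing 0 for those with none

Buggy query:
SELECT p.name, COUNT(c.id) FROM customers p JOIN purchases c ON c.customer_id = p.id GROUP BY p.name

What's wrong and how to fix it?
Bug: INNER JOIN drops customers rows that have no matching purchases rows

Fix: Use LEFT JOIN so parents without children still appear (COUNT(c.id) gives 0)

Corrected query:
SELECT p.name, COUNT(c.id) FROM customers p LEFT JOIN purchases c ON c.customer_id = p.id GROUP BY p.name

Result:
name  | COUNT(c.id)
------+------------
Carol | 4          
Eve   | 4          
Frank | 0          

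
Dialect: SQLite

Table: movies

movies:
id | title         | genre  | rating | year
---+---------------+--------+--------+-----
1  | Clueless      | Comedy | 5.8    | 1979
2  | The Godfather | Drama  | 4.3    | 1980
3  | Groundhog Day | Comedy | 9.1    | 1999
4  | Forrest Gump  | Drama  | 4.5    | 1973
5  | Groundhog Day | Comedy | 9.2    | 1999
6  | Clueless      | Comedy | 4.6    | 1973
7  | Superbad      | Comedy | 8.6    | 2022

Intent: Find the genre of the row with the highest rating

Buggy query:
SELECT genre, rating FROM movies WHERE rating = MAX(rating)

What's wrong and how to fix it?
Bug: WHERE is evaluated per row; an aggregate over the whole table isn't defined there

Fix: Wrap MAX in a scalar subquery so WHERE compares against a single value

Corrected query:
SELECT genre, rating FROM movies WHERE rating = (SELECT MAX(rating) FROM movies)

Result:
genre  | rating
-------+-------
Comedy | 9.2   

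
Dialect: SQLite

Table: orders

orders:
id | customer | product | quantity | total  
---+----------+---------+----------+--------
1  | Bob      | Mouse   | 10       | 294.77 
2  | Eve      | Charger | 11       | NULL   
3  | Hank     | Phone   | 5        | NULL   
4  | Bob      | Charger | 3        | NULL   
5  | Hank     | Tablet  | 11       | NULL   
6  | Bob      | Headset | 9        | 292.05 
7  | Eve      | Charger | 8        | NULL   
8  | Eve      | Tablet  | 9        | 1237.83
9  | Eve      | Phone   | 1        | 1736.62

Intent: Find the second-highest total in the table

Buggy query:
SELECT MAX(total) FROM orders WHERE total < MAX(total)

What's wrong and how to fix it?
Bug: MAX(total) on the right of the comparison is an aggregate-in-WHERE error

Fix: Put the inner MAX in a scalar subquery

Corrected query:
SELECT MAX(total) FROM orders WHERE total < (SELECT MAX(total) FROM orders)

Result:
MAX(total)
----------
1237.83   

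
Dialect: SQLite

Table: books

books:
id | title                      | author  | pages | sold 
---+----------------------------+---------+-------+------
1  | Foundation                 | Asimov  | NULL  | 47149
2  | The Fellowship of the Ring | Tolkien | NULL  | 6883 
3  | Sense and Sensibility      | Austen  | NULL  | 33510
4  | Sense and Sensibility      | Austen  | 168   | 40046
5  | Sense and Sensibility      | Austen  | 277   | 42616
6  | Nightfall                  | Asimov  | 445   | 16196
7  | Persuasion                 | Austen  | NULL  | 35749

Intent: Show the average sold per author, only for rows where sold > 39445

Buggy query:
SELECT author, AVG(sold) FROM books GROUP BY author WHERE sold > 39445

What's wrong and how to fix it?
Bug: Row-level WHERE must come before GROUP BY in the clause order

Fix: Place WHERE between FROM and GROUP BY

Corrected query:
SELECT author, AVG(sold) FROM books WHERE sold > 39445 GROUP BY author

Result:
author | AVG(sold)
-------+----------
Asimov | 47149    
Austen | 41331    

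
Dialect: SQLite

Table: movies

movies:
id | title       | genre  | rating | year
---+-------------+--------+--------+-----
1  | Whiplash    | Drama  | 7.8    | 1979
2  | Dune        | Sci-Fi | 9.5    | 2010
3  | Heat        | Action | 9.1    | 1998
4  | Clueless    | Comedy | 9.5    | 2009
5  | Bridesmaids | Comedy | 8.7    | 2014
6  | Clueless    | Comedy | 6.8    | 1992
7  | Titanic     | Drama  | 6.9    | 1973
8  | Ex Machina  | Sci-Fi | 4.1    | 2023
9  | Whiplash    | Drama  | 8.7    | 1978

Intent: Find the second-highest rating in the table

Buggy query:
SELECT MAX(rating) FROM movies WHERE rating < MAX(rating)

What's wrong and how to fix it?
Bug: MAX(rating) on the right of the comparison is an aggregate-in-WHERE error

Fix: Compute the overall MAX in a subquery, then take MAX of rows below it

Corrected query:
SELECT MAX(rating) FROM movies WHERE rating < (SELECT MAX(rating) FROM movies)

Result:
MAX(rating)
-----------
9.1        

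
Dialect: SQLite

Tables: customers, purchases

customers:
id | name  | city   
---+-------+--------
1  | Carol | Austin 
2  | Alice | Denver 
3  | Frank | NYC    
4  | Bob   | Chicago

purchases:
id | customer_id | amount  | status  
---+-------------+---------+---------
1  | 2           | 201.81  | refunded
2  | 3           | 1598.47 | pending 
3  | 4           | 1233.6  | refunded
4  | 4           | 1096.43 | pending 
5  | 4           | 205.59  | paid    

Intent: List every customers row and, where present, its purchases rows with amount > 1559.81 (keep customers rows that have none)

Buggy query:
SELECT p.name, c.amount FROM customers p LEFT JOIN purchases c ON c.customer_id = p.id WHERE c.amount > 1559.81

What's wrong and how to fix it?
Bug: Filtering c.amount in WHERE discards the NULL rows produced by LEFT JOIN, turning it into an inner join

Fix: Move the right-table condition into the ON clause so unmatched parents are kept

Corrected query:
SELECT p.name, c.amount FROM customers p LEFT JOIN purchases c ON c.customer_id = p.id AND c.amount > 1559.81

Result:
name  | amount 
------+--------
Carol | NULL   
Alice | NULL   
Frank | 1598.47
Bob   | NULL   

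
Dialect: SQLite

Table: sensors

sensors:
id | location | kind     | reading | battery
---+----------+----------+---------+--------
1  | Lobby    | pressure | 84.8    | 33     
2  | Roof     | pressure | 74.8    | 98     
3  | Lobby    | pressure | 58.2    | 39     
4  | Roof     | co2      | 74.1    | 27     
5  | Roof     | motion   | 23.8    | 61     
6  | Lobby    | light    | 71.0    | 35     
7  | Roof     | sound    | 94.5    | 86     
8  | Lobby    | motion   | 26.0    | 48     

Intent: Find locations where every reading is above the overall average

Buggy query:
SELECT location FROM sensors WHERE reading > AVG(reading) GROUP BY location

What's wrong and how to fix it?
Bug: WHERE evaluates per row before aggregation, so AVG() is unavailable

Fix: Compute the overall average in a scalar subquery and compare each group's MIN against it in HAVING

Corrected query:
SELECT location FROM sensors GROUP BY location HAVING MIN(reading) > (SELECT AVG(reading) FROM sensors)

Result:
(no rows)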